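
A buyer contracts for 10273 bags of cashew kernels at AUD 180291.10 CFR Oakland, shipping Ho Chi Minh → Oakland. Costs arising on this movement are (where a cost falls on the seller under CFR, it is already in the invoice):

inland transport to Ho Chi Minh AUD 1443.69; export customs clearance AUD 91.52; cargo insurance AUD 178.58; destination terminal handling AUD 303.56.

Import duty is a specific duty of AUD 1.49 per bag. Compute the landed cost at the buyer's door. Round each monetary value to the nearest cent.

Total landed cost: AUD 196080.01

CFR: the seller pays costs through ocean freight to the destination port, but not insurance.
Already in the invoice (seller's account under CFR): inland to port, export clearance — exclude.
CIF value = CFR price + insurance = 180291.10 + 178.58 = 180469.68
Import duty = 10273 × 1.49 = 15306.77
Buyer bears: insurance 178.58 + destination terminal 303.56 + duty 15306.77 = 15788.91
Landed cost = invoice 180291.10 + 15788.91 = 196080.01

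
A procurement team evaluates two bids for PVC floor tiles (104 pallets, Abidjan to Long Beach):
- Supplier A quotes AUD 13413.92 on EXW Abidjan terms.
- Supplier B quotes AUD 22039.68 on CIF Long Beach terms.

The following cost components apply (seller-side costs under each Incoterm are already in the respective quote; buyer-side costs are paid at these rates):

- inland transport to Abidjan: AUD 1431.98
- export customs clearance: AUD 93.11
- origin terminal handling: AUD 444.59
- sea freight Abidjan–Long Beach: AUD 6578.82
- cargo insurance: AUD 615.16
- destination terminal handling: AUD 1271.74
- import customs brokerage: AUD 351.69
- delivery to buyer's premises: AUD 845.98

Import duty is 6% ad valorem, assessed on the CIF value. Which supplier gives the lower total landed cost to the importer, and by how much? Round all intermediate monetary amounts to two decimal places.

Supplier A (EXW):
CIF value = EXW price + inland to port + export clearance + origin terminal + freight + insurance = 13413.92 + 1431.98 + 93.11 + 444.59 + 6578.82 + 615.16 = 22577.58
Import duty = 22577.58 × 6% = 1354.65
Buyer bears (A): 1431.98 + 93.11 + 444.59 + 6578.82 + 615.16 + 1271.74 + 351.69 + 845.98 = 11633.07
Landed cost (A) = invoice 13413.92 + 11633.07 + duty 1354.65 = 26401.64
Supplier B (CIF):
The CIF price already equals the CIF value: 22039.68
Import duty = 22039.68 × 6% = 1322.38
Buyer bears (B): 1271.74 + 351.69 + 845.98 = 2469.41
Landed cost (B) = invoice 22039.68 + 2469.41 + duty 1322.38 = 25831.47
Difference = |26401.64 − 25831.47| = 570.17

Supplier B is cheaper by AUD 570.17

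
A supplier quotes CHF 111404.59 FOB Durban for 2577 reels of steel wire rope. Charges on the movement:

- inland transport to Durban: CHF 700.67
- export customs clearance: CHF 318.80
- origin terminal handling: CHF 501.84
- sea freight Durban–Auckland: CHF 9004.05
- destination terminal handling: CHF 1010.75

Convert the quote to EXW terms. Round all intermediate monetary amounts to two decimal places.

EXW price: CHF 109883.28

Not relevant to the conversion: destination terminal, freight — on the buyer under both terms; not part of either seller's price.
From FOB to EXW, the seller no longer bears: inland to port, export clearance, origin terminal.
EXW price = 111404.59 − 700.67 − 318.80 − 501.84 = 109883.28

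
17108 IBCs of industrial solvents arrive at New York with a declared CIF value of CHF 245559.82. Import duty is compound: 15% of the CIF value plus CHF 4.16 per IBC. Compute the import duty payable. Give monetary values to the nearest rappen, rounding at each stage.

Import duty: CHF 108003.25

Ad valorem component: 245559.82 × 15% = 36833.97
Specific component: 17108 × 4.16 = 71169.28
Import duty = 36833.97 + 71169.28 = 108003.25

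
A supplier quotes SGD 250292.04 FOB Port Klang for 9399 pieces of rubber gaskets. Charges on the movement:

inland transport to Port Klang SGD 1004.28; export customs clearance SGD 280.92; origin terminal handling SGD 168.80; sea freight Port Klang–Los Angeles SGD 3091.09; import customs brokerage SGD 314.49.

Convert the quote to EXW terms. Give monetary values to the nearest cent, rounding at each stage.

EXW price: SGD 248838.04

Not relevant to the conversion: freight, brokerage — on the buyer under both terms; not part of either seller's price.
From FOB to EXW, the seller no longer bears: inland to port, export clearance, origin terminal.
EXW price = 250292.04 − 1004.28 − 280.92 − 168.80 = 248838.04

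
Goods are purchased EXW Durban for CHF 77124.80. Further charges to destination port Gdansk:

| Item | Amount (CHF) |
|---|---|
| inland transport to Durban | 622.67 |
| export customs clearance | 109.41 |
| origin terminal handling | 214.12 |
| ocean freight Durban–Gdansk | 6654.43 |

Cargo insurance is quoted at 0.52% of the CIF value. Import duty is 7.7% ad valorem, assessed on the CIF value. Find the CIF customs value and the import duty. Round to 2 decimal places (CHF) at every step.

Let C be the CIF value. C = EXW price + pre-shipment costs + freight + 0.52% × C
C − 0.52% × C = 77124.80 + 622.67 + 109.41 + 214.12 + 6654.43
0.9948 × C = 84725.43
C = 84725.43 / 0.9948 = 85168.31
Insurance premium = 0.52% × 85168.31 = 442.88
Import duty = 85168.31 × 7.7% = 6557.96

CIF value: CHF 85168.31; import duty: CHF 6557.96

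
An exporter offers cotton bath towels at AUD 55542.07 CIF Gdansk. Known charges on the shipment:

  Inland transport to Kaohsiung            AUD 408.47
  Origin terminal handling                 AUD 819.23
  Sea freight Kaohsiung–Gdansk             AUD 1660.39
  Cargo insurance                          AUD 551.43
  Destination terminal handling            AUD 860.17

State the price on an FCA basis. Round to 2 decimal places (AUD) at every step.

FCA price: AUD 52511.02

Not relevant to the conversion: inland to port — on the seller under both CIF and FCA; already in the CIF price and stays in the FCA price. destination terminal — on the buyer under both terms; not part of either seller's price.
From CIF to FCA, the seller no longer bears: origin terminal, freight, insurance.
FCA price = 55542.07 − 819.23 − 1660.39 − 551.43 = 52511.02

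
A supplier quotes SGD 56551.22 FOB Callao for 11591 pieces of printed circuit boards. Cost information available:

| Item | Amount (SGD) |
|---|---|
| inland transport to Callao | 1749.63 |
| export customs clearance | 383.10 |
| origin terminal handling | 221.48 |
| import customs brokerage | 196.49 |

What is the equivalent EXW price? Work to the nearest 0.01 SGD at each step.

EXW price: SGD 54197.01

Not relevant to the conversion: brokerage — on the buyer under both terms; not part of either seller's price.
From FOB to EXW, the seller no longer bears: inland to port, export clearance, origin terminal.
EXW price = 56551.22 − 1749.63 − 383.10 − 221.48 = 54197.01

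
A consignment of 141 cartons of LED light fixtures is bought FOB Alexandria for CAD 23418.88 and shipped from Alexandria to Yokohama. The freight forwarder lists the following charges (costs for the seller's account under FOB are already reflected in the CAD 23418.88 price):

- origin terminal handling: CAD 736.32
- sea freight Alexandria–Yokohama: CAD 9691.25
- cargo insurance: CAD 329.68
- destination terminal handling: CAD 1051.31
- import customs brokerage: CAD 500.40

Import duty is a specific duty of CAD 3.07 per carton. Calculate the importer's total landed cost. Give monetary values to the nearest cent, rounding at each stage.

Total landed cost: CAD 35424.39

FOB: the seller bears costs until goods are on board at the origin port; the buyer bears freight, insurance and all costs thereafter.
Already in the invoice (seller's account under FOB): origin terminal — exclude.
CIF value = FOB price + freight + insurance = 23418.88 + 9691.25 + 329.68 = 33439.81
Import duty = 141 × 3.07 = 432.87
Buyer bears: freight 9691.25 + insurance 329.68 + destination terminal 1051.31 + brokerage 500.40 + duty 432.87 = 12005.51
Landed cost = invoice 23418.88 + 12005.51 = 35424.39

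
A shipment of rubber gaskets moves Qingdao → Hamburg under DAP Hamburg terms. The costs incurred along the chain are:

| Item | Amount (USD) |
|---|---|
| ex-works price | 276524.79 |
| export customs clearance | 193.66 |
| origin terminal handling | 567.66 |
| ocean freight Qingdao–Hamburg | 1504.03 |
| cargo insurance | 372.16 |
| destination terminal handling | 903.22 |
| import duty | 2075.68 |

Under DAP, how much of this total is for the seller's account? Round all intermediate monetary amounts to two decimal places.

Seller's account: USD 280065.52

DAP: the seller bears all costs to the named destination except import duty and clearance.
Seller's account: goods 276524.79 + export clearance 193.66 + origin terminal 567.66 + freight 1504.03 + insurance 372.16 + destination terminal 903.22 = 280065.52
Buyer's account: duty 2075.68 = 2075.68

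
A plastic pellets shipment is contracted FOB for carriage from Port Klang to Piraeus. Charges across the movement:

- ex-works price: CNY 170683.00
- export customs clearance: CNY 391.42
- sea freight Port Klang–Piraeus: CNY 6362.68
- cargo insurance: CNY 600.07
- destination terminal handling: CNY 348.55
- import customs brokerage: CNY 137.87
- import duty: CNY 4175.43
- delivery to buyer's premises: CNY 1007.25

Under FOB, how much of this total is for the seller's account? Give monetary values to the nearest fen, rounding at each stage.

Seller's account: CNY 171074.42

FOB: the seller bears costs until goods are on board at the origin port; the buyer bears freight, insurance and all costs thereafter.
Seller's account: goods 170683.00 + export clearance 391.42 = 171074.42
Buyer's account: freight 6362.68 + insurance 600.07 + destination terminal 348.55 + brokerage 137.87 + duty 4175.43 + delivery 1007.25 = 12631.85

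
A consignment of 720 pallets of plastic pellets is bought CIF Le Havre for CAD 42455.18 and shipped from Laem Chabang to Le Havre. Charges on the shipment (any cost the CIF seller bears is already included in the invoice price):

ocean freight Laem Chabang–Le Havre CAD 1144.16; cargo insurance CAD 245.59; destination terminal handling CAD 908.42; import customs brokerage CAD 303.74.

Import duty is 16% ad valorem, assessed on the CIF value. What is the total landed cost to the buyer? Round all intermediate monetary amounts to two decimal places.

CIF: the seller pays costs through ocean freight and marine insurance to the destination port.
Already in the invoice (seller's account under CIF): freight, insurance — exclude.
The CIF price already equals the CIF value: 42455.18
Import duty = 42455.18 × 16% = 6792.83
Buyer bears: destination terminal 908.42 + brokerage 303.74 + duty 6792.83 = 8004.99
Landed cost = invoice 42455.18 + 8004.99 = 50460.17

Total landed cost: CAD 50460.17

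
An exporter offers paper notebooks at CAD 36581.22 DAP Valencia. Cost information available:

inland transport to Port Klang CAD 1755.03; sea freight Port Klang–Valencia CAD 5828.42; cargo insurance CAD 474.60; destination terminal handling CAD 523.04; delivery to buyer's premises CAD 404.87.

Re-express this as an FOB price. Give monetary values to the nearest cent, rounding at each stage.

FOB price: CAD 29350.29

Not relevant to the conversion: inland to port — on the seller under both DAP and FOB; already in the DAP price and stays in the FOB price.
From DAP to FOB, the seller no longer bears: freight, insurance, destination terminal, delivery.
FOB price = 36581.22 − 5828.42 − 474.60 − 523.04 − 404.87 = 29350.29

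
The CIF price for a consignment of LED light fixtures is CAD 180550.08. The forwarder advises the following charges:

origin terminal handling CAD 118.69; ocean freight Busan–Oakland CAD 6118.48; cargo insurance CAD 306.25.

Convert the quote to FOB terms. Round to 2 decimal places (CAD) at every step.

Not relevant to the conversion: origin terminal — on the seller under both CIF and FOB; already in the CIF price and stays in the FOB price.
From CIF to FOB, the seller no longer bears: freight, insurance.
FOB price = 180550.08 − 6118.48 − 306.25 = 174125.35

FOB price: CAD 174125.35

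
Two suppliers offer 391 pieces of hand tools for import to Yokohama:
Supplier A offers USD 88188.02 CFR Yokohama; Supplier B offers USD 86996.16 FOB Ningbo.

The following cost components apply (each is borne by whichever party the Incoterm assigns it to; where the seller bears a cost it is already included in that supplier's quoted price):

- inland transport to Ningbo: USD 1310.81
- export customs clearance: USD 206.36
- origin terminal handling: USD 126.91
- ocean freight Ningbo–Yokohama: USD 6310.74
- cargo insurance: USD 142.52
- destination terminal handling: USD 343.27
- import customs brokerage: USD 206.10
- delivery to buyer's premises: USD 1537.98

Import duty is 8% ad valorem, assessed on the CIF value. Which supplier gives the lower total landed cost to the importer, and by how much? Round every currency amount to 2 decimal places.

Supplier A is cheaper by USD 5528.39

Supplier A (CFR):
CIF value = CFR price + insurance = 88188.02 + 142.52 = 88330.54
Import duty = 88330.54 × 8% = 7066.44
Buyer bears (A): 142.52 + 343.27 + 206.10 + 1537.98 = 2229.87
Landed cost (A) = invoice 88188.02 + 2229.87 + duty 7066.44 = 97484.33
Supplier B (FOB):
CIF value = FOB price + freight + insurance = 86996.16 + 6310.74 + 142.52 = 93449.42
Import duty = 93449.42 × 8% = 7475.95
Buyer bears (B): 6310.74 + 142.52 + 343.27 + 206.10 + 1537.98 = 8540.61
Landed cost (B) = invoice 86996.16 + 8540.61 + duty 7475.95 = 103012.72
Difference = |97484.33 − 103012.72| = 5528.39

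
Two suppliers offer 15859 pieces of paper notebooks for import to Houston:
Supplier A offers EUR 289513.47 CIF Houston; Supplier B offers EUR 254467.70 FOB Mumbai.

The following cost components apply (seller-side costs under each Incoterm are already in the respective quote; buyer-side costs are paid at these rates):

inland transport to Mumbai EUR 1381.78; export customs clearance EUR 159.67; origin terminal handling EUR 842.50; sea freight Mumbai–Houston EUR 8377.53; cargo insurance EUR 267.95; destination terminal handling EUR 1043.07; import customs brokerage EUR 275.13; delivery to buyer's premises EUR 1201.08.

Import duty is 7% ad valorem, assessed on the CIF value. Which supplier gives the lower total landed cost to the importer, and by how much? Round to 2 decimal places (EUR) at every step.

Supplier A (CIF):
The CIF price already equals the CIF value: 289513.47
Import duty = 289513.47 × 7% = 20265.94
Buyer bears (A): 1043.07 + 275.13 + 1201.08 = 2519.28
Landed cost (A) = invoice 289513.47 + 2519.28 + duty 20265.94 = 312298.69
Supplier B (FOB):
CIF value = FOB price + freight + insurance = 254467.70 + 8377.53 + 267.95 = 263113.18
Import duty = 263113.18 × 7% = 18417.92
Buyer bears (B): 8377.53 + 267.95 + 1043.07 + 275.13 + 1201.08 = 11164.76
Landed cost (B) = invoice 254467.70 + 11164.76 + duty 18417.92 = 284050.38
Difference = |312298.69 − 284050.38| = 28248.31

Supplier B is cheaper by EUR 28248.31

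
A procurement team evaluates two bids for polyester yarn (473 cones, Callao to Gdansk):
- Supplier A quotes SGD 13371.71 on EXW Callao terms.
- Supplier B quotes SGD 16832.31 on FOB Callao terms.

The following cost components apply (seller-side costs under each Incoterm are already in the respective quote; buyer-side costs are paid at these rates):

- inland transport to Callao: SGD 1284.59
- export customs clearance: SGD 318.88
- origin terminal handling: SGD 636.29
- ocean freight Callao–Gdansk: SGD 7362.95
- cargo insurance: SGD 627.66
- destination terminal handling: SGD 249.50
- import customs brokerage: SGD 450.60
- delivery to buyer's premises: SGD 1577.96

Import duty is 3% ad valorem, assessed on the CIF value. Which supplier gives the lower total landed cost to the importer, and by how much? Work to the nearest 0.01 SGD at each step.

Supplier A (EXW):
CIF value = EXW price + inland to port + export clearance + origin terminal + freight + insurance = 13371.71 + 1284.59 + 318.88 + 636.29 + 7362.95 + 627.66 = 23602.08
Import duty = 23602.08 × 3% = 708.06
Buyer bears (A): 1284.59 + 318.88 + 636.29 + 7362.95 + 627.66 + 249.50 + 450.60 + 1577.96 = 12508.43
Landed cost (A) = invoice 13371.71 + 12508.43 + duty 708.06 = 26588.20
Supplier B (FOB):
CIF value = FOB price + freight + insurance = 16832.31 + 7362.95 + 627.66 = 24822.92
Import duty = 24822.92 × 3% = 744.69
Buyer bears (B): 7362.95 + 627.66 + 249.50 + 450.60 + 1577.96 = 10268.67
Landed cost (B) = invoice 16832.31 + 10268.67 + duty 744.69 = 27845.67
Difference = |26588.20 − 27845.67| = 1257.47

Supplier A is cheaper by SGD 1257.47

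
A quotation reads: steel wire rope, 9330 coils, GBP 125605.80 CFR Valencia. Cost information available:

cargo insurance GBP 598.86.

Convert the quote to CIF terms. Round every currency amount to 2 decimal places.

CIF price: GBP 126204.66

From CFR to CIF, the seller additionally bears: insurance.
CIF price = 125605.80 + 598.86 = 126204.66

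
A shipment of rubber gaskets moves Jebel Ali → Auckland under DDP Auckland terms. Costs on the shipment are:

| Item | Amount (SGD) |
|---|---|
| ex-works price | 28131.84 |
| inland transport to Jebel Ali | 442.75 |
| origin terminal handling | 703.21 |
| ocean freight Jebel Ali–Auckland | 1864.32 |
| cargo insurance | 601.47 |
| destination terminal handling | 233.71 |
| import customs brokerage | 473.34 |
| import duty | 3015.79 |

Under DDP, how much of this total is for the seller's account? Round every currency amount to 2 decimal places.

DDP: the seller bears all costs including import duty.
Seller's account: goods 28131.84 + inland to port 442.75 + origin terminal 703.21 + freight 1864.32 + insurance 601.47 + destination terminal 233.71 + brokerage 473.34 + duty 3015.79 = 35466.43
Buyer's account: 0.00

Seller's account: SGD 35466.43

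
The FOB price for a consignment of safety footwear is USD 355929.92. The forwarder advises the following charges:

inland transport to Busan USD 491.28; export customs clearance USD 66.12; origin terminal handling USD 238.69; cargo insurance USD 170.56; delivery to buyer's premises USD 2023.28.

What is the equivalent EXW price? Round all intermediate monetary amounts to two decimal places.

EXW price: USD 355133.83

Not relevant to the conversion: insurance, delivery — on the buyer under both terms; not part of either seller's price.
From FOB to EXW, the seller no longer bears: inland to port, export clearance, origin terminal.
EXW price = 355929.92 − 491.28 − 66.12 − 238.69 = 355133.83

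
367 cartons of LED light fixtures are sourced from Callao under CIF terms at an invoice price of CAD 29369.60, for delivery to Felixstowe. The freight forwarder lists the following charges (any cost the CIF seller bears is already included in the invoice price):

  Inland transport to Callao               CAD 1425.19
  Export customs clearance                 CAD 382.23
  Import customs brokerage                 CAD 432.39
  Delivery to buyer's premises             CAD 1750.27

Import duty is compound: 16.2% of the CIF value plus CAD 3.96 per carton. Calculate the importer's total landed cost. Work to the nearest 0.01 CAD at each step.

CIF: the seller pays costs through ocean freight and marine insurance to the destination port.
Already in the invoice (seller's account under CIF): inland to port, export clearance — exclude.
The CIF price already equals the CIF value: 29369.60
Ad valorem component: 29369.60 × 16.2% = 4757.88
Specific component: 367 × 3.96 = 1453.32
Import duty = 4757.88 + 1453.32 = 6211.20
Buyer bears: brokerage 432.39 + delivery 1750.27 + duty 6211.20 = 8393.86
Landed cost = invoice 29369.60 + 8393.86 = 37763.46

Total landed cost: CAD 37763.46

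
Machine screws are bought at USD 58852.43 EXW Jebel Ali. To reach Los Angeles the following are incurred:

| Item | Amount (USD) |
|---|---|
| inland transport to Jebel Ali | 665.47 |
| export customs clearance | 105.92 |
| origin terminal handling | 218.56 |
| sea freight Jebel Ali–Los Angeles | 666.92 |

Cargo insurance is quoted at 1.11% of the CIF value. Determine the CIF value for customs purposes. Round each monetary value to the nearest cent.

Let C be the CIF value. C = EXW price + pre-shipment costs + freight + 1.11% × C
C − 1.11% × C = 58852.43 + 665.47 + 105.92 + 218.56 + 666.92
0.9889 × C = 60509.30
C = 60509.30 / 0.9889 = 61188.49
Insurance premium = 1.11% × 61188.49 = 679.19

CIF value: USD 61188.49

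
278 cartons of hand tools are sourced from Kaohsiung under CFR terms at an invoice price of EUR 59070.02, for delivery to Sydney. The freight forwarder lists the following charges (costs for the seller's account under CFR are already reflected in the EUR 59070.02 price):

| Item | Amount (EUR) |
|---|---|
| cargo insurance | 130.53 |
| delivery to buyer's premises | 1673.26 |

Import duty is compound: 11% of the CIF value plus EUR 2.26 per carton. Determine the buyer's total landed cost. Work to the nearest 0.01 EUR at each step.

Total landed cost: EUR 68014.15

CFR: the seller pays costs through ocean freight to the destination port, but not insurance.
CIF value = CFR price + insurance = 59070.02 + 130.53 = 59200.55
Ad valorem component: 59200.55 × 11% = 6512.06
Specific component: 278 × 2.26 = 628.28
Import duty = 6512.06 + 628.28 = 7140.34
Buyer bears: insurance 130.53 + delivery 1673.26 + duty 7140.34 = 8944.13
Landed cost = invoice 59070.02 + 8944.13 = 68014.15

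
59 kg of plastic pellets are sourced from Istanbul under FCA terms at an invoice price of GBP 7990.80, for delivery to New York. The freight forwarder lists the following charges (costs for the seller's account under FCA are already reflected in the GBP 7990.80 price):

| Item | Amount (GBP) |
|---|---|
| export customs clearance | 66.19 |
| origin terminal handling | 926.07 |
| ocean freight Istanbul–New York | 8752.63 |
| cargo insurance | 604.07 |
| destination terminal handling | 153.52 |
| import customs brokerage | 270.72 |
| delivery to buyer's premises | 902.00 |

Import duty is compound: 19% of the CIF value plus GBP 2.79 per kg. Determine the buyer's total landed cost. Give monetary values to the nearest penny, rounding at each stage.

FCA: the seller delivers export-cleared goods to the carrier; the buyer bears costs from that point.
Already in the invoice (seller's account under FCA): export clearance — exclude.
CIF value = FCA price + origin terminal + freight + insurance = 7990.80 + 926.07 + 8752.63 + 604.07 = 18273.57
Ad valorem component: 18273.57 × 19% = 3471.98
Specific component: 59 × 2.79 = 164.61
Import duty = 3471.98 + 164.61 = 3636.59
Buyer bears: origin terminal 926.07 + freight 8752.63 + insurance 604.07 + destination terminal 153.52 + brokerage 270.72 + delivery 902.00 + duty 3636.59 = 15245.60
Landed cost = invoice 7990.80 + 15245.60 = 23236.40

Total landed cost: GBP 23236.40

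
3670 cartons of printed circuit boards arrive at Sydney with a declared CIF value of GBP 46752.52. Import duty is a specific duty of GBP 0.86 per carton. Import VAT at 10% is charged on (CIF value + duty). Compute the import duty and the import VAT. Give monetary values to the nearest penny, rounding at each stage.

Import duty = 3670 × 0.86 = 3156.20
VAT base = CIF + duty = 46752.52 + 3156.20 = 49908.72
Import VAT = 49908.72 × 10% = 4990.87

Import duty: GBP 3156.20; import VAT: GBP 4990.87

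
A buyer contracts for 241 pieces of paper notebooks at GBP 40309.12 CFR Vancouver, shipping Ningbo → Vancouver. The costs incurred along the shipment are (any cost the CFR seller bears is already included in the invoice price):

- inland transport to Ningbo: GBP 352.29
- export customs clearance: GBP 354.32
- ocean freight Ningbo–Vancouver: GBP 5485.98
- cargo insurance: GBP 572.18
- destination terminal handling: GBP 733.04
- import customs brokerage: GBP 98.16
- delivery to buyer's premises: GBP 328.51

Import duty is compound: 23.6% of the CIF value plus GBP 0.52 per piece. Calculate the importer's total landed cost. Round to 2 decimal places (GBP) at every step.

Total landed cost: GBP 51814.32

CFR: the seller pays costs through ocean freight to the destination port, but not insurance.
Already in the invoice (seller's account under CFR): inland to port, export clearance, freight — exclude.
CIF value = CFR price + insurance = 40309.12 + 572.18 = 40881.30
Ad valorem component: 40881.30 × 23.6% = 9647.99
Specific component: 241 × 0.52 = 125.32
Import duty = 9647.99 + 125.32 = 9773.31
Buyer bears: insurance 572.18 + destination terminal 733.04 + brokerage 98.16 + delivery 328.51 + duty 9773.31 = 11505.20
Landed cost = invoice 40309.12 + 11505.20 = 51814.32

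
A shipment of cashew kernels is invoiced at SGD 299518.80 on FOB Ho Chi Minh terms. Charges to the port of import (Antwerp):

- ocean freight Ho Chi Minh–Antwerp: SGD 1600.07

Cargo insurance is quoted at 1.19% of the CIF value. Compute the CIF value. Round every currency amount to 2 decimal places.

Let C be the CIF value. C = FOB price + freight + 1.19% × C
C − 1.19% × C = 299518.80 + 1600.07
0.9881 × C = 301118.87
C = 301118.87 / 0.9881 = 304745.34
Insurance premium = 1.19% × 304745.34 = 3626.47

CIF value: SGD 304745.34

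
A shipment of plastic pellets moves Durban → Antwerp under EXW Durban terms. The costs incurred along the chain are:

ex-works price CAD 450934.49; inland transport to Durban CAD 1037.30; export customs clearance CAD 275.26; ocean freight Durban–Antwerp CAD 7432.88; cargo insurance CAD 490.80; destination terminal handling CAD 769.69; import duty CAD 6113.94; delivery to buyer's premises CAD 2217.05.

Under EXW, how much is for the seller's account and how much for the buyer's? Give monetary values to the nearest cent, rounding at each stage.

EXW: the seller makes goods available at their premises; the buyer bears all onward costs.
Seller's account: goods 450934.49 = 450934.49
Buyer's account: inland to port 1037.30 + export clearance 275.26 + freight 7432.88 + insurance 490.80 + destination terminal 769.69 + duty 6113.94 + delivery 2217.05 = 18336.92

Seller: CAD 450934.49; buyer: CAD 18336.92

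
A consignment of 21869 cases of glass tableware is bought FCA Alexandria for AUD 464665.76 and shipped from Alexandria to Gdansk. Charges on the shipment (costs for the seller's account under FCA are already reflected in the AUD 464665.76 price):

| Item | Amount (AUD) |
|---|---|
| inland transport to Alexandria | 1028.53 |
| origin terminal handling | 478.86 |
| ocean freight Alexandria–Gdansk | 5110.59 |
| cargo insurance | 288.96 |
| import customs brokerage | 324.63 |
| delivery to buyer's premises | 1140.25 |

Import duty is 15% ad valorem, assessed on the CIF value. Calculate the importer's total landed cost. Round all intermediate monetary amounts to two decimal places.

Total landed cost: AUD 542590.68

FCA: the seller delivers export-cleared goods to the carrier; the buyer bears costs from that point.
Already in the invoice (seller's account under FCA): inland to port — exclude.
CIF value = FCA price + origin terminal + freight + insurance = 464665.76 + 478.86 + 5110.59 + 288.96 = 470544.17
Import duty = 470544.17 × 15% = 70581.63
Buyer bears: origin terminal 478.86 + freight 5110.59 + insurance 288.96 + brokerage 324.63 + delivery 1140.25 + duty 70581.63 = 77924.92
Landed cost = invoice 464665.76 + 77924.92 = 542590.68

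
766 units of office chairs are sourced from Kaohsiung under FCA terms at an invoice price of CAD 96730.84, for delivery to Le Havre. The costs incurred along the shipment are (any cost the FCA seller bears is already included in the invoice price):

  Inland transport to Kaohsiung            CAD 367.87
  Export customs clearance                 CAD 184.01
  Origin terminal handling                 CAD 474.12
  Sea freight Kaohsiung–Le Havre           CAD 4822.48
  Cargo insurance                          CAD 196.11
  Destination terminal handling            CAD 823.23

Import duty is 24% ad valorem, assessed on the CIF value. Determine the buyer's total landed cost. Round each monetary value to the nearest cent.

Total landed cost: CAD 127580.43

FCA: the seller delivers export-cleared goods to the carrier; the buyer bears costs from that point.
Already in the invoice (seller's account under FCA): inland to port, export clearance — exclude.
CIF value = FCA price + origin terminal + freight + insurance = 96730.84 + 474.12 + 4822.48 + 196.11 = 102223.55
Import duty = 102223.55 × 24% = 24533.65
Buyer bears: origin terminal 474.12 + freight 4822.48 + insurance 196.11 + destination terminal 823.23 + duty 24533.65 = 30849.59
Landed cost = invoice 96730.84 + 30849.59 = 127580.43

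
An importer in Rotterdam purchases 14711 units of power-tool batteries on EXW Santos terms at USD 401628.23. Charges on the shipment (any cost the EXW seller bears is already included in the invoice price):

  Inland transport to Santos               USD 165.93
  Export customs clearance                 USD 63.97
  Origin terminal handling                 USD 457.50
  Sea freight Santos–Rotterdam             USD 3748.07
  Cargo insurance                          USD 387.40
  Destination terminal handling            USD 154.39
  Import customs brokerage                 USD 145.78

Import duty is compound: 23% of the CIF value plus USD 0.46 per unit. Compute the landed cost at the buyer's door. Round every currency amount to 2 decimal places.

EXW: the seller makes goods available at their premises; the buyer bears all onward costs.
CIF value = EXW price + inland to port + export clearance + origin terminal + freight + insurance = 401628.23 + 165.93 + 63.97 + 457.50 + 3748.07 + 387.40 = 406451.10
Ad valorem component: 406451.10 × 23% = 93483.75
Specific component: 14711 × 0.46 = 6767.06
Import duty = 93483.75 + 6767.06 = 100250.81
Buyer bears: inland to port 165.93 + export clearance 63.97 + origin terminal 457.50 + freight 3748.07 + insurance 387.40 + destination terminal 154.39 + brokerage 145.78 + duty 100250.81 = 105373.85
Landed cost = invoice 401628.23 + 105373.85 = 507002.08

Total landed cost: USD 507002.08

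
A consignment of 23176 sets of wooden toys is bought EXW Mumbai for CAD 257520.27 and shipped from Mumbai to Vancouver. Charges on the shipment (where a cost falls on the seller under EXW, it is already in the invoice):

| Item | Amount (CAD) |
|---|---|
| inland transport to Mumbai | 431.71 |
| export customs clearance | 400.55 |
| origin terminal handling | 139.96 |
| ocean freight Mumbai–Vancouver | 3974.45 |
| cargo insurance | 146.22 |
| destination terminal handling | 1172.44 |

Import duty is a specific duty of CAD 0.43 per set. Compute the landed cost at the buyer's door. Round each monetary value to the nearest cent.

Total landed cost: CAD 273751.28

EXW: the seller makes goods available at their premises; the buyer bears all onward costs.
CIF value = EXW price + inland to port + export clearance + origin terminal + freight + insurance = 257520.27 + 431.71 + 400.55 + 139.96 + 3974.45 + 146.22 = 262613.16
Import duty = 23176 × 0.43 = 9965.68
Buyer bears: inland to port 431.71 + export clearance 400.55 + origin terminal 139.96 + freight 3974.45 + insurance 146.22 + destination terminal 1172.44 + duty 9965.68 = 16231.01
Landed cost = invoice 257520.27 + 16231.01 = 273751.28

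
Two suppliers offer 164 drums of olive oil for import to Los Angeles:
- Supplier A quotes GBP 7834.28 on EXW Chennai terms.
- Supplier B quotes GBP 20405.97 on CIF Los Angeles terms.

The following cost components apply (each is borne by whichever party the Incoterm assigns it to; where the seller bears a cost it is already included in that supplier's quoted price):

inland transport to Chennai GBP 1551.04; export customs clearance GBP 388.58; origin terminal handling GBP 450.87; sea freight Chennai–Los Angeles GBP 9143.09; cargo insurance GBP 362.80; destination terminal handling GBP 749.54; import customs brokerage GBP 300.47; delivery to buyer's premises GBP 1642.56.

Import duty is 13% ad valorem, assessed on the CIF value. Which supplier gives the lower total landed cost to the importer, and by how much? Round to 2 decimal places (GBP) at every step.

Supplier A is cheaper by GBP 763.10

Supplier A (EXW):
CIF value = EXW price + inland to port + export clearance + origin terminal + freight + insurance = 7834.28 + 1551.04 + 388.58 + 450.87 + 9143.09 + 362.80 = 19730.66
Import duty = 19730.66 × 13% = 2564.99
Buyer bears (A): 1551.04 + 388.58 + 450.87 + 9143.09 + 362.80 + 749.54 + 300.47 + 1642.56 = 14588.95
Landed cost (A) = invoice 7834.28 + 14588.95 + duty 2564.99 = 24988.22
Supplier B (CIF):
The CIF price already equals the CIF value: 20405.97
Import duty = 20405.97 × 13% = 2652.78
Buyer bears (B): 749.54 + 300.47 + 1642.56 = 2692.57
Landed cost (B) = invoice 20405.97 + 2692.57 + duty 2652.78 = 25751.32
Difference = |24988.22 − 25751.32| = 763.10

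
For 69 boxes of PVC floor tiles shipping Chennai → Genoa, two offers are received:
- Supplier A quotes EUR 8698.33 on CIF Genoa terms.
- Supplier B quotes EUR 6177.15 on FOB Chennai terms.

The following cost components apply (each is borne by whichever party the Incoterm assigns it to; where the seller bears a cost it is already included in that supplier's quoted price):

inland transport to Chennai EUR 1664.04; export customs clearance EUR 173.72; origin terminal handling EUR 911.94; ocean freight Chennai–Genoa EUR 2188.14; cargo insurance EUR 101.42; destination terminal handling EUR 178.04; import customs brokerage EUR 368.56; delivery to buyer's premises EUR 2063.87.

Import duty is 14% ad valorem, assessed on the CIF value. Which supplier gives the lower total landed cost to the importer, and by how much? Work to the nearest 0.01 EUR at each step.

Supplier A (CIF):
The CIF price already equals the CIF value: 8698.33
Import duty = 8698.33 × 14% = 1217.77
Buyer bears (A): 178.04 + 368.56 + 2063.87 = 2610.47
Landed cost (A) = invoice 8698.33 + 2610.47 + duty 1217.77 = 12526.57
Supplier B (FOB):
CIF value = FOB price + freight + insurance = 6177.15 + 2188.14 + 101.42 = 8466.71
Import duty = 8466.71 × 14% = 1185.34
Buyer bears (B): 2188.14 + 101.42 + 178.04 + 368.56 + 2063.87 = 4900.03
Landed cost (B) = invoice 6177.15 + 4900.03 + duty 1185.34 = 12262.52
Difference = |12526.57 − 12262.52| = 264.05

Supplier B is cheaper by EUR 264.05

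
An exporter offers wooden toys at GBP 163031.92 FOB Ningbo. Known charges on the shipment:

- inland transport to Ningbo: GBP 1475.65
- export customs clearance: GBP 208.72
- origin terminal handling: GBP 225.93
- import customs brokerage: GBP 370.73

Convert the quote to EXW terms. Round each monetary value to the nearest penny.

EXW price: GBP 161121.62

Not relevant to the conversion: brokerage — on the buyer under both terms; not part of either seller's price.
From FOB to EXW, the seller no longer bears: inland to port, export clearance, origin terminal.
EXW price = 163031.92 − 1475.65 − 208.72 − 225.93 = 161121.62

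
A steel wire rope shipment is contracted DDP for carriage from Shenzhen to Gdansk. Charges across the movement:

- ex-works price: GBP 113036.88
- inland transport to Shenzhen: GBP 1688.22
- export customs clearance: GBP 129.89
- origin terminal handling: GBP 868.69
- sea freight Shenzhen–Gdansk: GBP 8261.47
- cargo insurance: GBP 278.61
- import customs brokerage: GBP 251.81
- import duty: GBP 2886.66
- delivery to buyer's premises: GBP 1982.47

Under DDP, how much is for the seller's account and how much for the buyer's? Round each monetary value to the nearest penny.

DDP: the seller bears all costs including import duty.
Seller's account: goods 113036.88 + inland to port 1688.22 + export clearance 129.89 + origin terminal 868.69 + freight 8261.47 + insurance 278.61 + brokerage 251.81 + duty 2886.66 + delivery 1982.47 = 129384.70
Buyer's account: 0.00

Seller: GBP 129384.70; buyer: GBP 0.00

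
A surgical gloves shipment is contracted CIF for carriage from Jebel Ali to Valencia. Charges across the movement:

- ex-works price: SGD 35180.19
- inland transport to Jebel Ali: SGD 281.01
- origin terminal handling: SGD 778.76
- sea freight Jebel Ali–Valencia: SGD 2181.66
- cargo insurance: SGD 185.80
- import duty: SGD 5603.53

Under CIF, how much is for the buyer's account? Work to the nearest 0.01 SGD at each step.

Buyer's account: SGD 5603.53

CIF: the seller pays costs through ocean freight and marine insurance to the destination port.
Seller's account: goods 35180.19 + inland to port 281.01 + origin terminal 778.76 + freight 2181.66 + insurance 185.80 = 38607.42
Buyer's account: duty 5603.53 = 5603.53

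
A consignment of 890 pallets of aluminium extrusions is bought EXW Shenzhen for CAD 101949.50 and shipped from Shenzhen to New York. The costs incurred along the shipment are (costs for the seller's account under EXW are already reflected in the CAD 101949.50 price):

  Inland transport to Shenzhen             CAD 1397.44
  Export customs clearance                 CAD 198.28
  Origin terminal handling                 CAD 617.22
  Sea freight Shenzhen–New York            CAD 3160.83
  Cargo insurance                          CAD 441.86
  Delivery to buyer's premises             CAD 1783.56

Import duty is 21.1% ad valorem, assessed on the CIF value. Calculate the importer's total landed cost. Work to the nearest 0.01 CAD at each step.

Total landed cost: CAD 132287.13

EXW: the seller makes goods available at their premises; the buyer bears all onward costs.
CIF value = EXW price + inland to port + export clearance + origin terminal + freight + insurance = 101949.50 + 1397.44 + 198.28 + 617.22 + 3160.83 + 441.86 = 107765.13
Import duty = 107765.13 × 21.1% = 22738.44
Buyer bears: inland to port 1397.44 + export clearance 198.28 + origin terminal 617.22 + freight 3160.83 + insurance 441.86 + delivery 1783.56 + duty 22738.44 = 30337.63
Landed cost = invoice 101949.50 + 30337.63 = 132287.13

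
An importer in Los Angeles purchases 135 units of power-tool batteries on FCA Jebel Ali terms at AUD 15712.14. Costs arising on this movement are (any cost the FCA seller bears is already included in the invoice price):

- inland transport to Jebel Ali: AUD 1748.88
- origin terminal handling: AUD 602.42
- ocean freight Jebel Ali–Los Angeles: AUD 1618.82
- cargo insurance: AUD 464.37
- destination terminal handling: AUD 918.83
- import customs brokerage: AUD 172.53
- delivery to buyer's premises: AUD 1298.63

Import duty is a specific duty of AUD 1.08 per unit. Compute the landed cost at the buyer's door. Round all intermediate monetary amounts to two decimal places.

FCA: the seller delivers export-cleared goods to the carrier; the buyer bears costs from that point.
Already in the invoice (seller's account under FCA): inland to port — exclude.
CIF value = FCA price + origin terminal + freight + insurance = 15712.14 + 602.42 + 1618.82 + 464.37 = 18397.75
Import duty = 135 × 1.08 = 145.80
Buyer bears: origin terminal 602.42 + freight 1618.82 + insurance 464.37 + destination terminal 918.83 + brokerage 172.53 + delivery 1298.63 + duty 145.80 = 5221.40
Landed cost = invoice 15712.14 + 5221.40 = 20933.54

Total landed cost: AUD 20933.54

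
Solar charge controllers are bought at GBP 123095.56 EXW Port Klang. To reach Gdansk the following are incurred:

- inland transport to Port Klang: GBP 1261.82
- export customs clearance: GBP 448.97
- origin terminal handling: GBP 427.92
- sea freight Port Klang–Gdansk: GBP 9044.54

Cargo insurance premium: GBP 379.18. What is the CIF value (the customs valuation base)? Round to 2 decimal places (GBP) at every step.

CIF value: GBP 134657.99

CIF = EXW price + pre-shipment costs + freight + insurance
CIF = 123095.56 + 1261.82 + 448.97 + 427.92 + 9044.54 + 379.18 = 134657.99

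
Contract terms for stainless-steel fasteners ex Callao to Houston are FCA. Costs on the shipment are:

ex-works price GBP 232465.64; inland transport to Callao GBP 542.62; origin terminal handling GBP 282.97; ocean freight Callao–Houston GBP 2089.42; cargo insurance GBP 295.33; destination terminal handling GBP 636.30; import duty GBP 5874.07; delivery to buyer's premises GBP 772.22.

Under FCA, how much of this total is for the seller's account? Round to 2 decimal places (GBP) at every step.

FCA: the seller delivers export-cleared goods to the carrier; the buyer bears costs from that point.
Seller's account: goods 232465.64 + inland to port 542.62 = 233008.26
Buyer's account: origin terminal 282.97 + freight 2089.42 + insurance 295.33 + destination terminal 636.30 + duty 5874.07 + delivery 772.22 = 9950.31

Seller's account: GBP 233008.26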